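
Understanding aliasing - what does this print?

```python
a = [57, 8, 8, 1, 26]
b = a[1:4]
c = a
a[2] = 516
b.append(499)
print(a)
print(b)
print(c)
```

Key concept: slice vs alias.
Step by step:
`a = [57, 8, 8, 1, 26]` → a = [57, 8, 8, 1, 26]
`b = a[1:4]` → b = [8, 8, 1]
`c = a` → c = [57, 8, 8, 1, 26] (same object as a)
`a[2] = 516` → a = [57, 8, 516, 1, 26] (same object as c); c = [57, 8, 516, 1, 26] (same object as a)
`b.append(499)` → b = [8, 8, 1, 499]
`print(a)` → prints [57, 8, 516, 1, 26]
`print(b)` → prints [8, 8, 1, 499]
`print(c)` → prints [57, 8, 516, 1, 26]

Answer:
[57, 8, 516, 1, 26]
[8, 8, 1, 499]
[57, 8, 516, 1, 26]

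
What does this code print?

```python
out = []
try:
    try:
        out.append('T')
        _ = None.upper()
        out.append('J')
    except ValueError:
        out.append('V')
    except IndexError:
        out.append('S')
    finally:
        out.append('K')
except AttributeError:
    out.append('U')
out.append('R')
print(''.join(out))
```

Execution trace: 'T' (try body) → 'K' (finally) → 'U' (outer except AttributeError) → 'R' (after the try/except). Output: TKUR

Answer: TKUR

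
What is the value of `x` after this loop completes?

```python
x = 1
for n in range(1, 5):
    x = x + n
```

Start at 1, add 1 through 4
`x` takes the values: 1 → 2 → 4 → 7 → 11

Answer: 11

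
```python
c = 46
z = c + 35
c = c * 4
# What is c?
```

Trace:
`c = 46` → c = 46
`z = c + 35` → z = 81
`c = c * 4` → c = 184
So c = 184

Answer: 184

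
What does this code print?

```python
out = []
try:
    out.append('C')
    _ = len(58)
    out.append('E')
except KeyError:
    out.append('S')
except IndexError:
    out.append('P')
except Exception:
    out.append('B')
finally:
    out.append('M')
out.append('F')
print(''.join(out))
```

Execution trace: 'C' (try body) → 'B' (except Exception) → 'M' (finally) → 'F' (after the try/except). Output: CBMF

Answer: CBMF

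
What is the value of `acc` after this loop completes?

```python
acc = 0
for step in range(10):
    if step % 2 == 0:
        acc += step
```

Sum of even numbers 0 to 9
`acc` takes the values: 0 → 2 → 6 → 12 → 20

Answer: 20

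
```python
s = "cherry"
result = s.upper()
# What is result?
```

Trace:
`s = "cherry"` → s = 'cherry'
`result = s.upper()` → result = 'CHERRY'
So result = 'CHERRY'

Answer: 'CHERRY'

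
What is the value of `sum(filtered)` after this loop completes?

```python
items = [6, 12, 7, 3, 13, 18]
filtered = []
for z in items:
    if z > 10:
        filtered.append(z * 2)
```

Sum of doubled values > 10
`filtered` takes the values: [] → [24] → [24, 26] → [24, 26, 36]
So `sum(filtered)` = 86

Answer: 86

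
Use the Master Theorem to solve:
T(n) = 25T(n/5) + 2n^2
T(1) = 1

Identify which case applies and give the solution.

a=25, b=5, f(n)=2n^2. log_5(25) = 2. Since c=2 = 2, Case 2 applies: T(n) = Θ(n^log_b(a) · log n) = O(n^2 log n).

Answer: O(n^2 log n) - Case 2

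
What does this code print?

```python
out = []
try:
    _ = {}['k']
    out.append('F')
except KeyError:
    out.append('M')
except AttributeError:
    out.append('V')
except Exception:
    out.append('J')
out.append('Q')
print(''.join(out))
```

Execution trace: 'M' (except KeyError) → 'Q' (after the try/except). Output: MQ

Answer: MQ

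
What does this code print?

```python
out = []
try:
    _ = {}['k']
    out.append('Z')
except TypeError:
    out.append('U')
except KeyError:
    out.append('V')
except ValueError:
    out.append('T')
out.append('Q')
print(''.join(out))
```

Execution trace: 'V' (except KeyError) → 'Q' (after the try/except). Output: VQ

Answer: VQ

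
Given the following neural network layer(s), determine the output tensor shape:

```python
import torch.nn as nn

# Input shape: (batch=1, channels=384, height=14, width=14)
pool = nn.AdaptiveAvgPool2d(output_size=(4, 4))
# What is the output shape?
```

Input: (1, 384, 14, 14) -> Output: (1, 384, 4, 4)

Answer: (1, 384, 4, 4)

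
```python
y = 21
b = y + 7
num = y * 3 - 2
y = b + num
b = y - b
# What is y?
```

Trace:
`y = 21` → y = 21
`b = y + 7` → b = 28
`num = y * 3 - 2` → num = 61
`y = b + num` → y = 89
`b = y - b` → b = 61
So y = 89

Answer: 89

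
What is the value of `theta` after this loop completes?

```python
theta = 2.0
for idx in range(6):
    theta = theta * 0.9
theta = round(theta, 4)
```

Exponential decay: 2.0 * 0.9^6
`theta` takes the values: 2.0 → 1.8 → 1.62 → 1.458 → 1.3122 → 1.18098 → 1.062882 → 1.0629

Answer: 1.0629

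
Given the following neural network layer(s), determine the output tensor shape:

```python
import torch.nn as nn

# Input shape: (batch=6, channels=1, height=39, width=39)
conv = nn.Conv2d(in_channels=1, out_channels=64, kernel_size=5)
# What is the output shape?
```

Input: (6, 1, 39, 39) -> Output: (6, 64, 35, 35)

Answer: (6, 64, 35, 35)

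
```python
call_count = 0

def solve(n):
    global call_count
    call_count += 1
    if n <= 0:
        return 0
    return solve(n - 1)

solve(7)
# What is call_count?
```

Linear recursion stepping by 1: 8 calls from n=7 down to ≤0.

Answer: 8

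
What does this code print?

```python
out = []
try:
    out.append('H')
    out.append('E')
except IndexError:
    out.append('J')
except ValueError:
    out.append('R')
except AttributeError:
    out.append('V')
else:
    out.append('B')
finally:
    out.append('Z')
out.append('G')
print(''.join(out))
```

Execution trace: 'H' (try body) → 'E' (try body, no exception) → 'B' (else) → 'Z' (finally) → 'G' (after the try/except). Output: HEBZG

Answer: HEBZG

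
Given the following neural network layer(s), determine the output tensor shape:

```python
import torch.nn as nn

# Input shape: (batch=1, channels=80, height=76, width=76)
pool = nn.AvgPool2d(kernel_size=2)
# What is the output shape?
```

Input: (1, 80, 76, 76) -> Output: (1, 80, 38, 38)

Answer: (1, 80, 38, 38)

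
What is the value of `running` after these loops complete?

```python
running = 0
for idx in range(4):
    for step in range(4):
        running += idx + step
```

Sum of all idx+step for idx,step in 4x4
`running` takes the values: 0 → 1 → 3 → 6 → 7 → 9 → 12 → 16 → 18 → 21 → 25 → 30 → 33 → 37 → 42 → 48

Answer: 48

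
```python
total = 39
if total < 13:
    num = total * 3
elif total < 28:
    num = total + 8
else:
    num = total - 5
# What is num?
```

Trace:
`total = 39` → total = 39
`if total < 13: ...` → total < 13 is False, total < 28 is False, take else branch → num = 34
So num = 34

Answer: 34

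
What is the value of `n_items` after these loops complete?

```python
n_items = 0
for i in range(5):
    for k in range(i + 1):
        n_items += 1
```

Triangle: 1 + 2 + ... + 5
`n_items` takes the values: 0 → 1 → 2 → 3 → 4 → 5 → 6 → 7 → 8 → 9 → 10 → 11 → 12 → 13 → 14 → 15

Answer: 15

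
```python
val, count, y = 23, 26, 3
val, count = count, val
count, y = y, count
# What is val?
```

Trace:
`val, count, y = 23, 26, 3` → val = 23; count = 26; y = 3
`val, count = count, val` → val = 26; count = 23
`count, y = y, count` → count = 3; y = 23
So val = 26

Answer: 26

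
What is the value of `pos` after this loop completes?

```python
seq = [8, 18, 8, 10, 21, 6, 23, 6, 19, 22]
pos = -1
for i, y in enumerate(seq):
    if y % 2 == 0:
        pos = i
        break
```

First even number index in [8, 18, 8, 10, 21, 6, 23, 6, 19, 22]
`pos` takes the values: -1 → 0

Answer: 0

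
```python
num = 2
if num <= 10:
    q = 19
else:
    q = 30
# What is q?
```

Trace:
`num = 2` → num = 2
`if num <= 10: ...` → num <= 10 is True → q = 19
So q = 19

Answer: 19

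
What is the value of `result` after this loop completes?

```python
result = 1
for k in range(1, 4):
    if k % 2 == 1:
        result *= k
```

Product of odd numbers 1 to 3
`result` takes the values: 1 → 3

Answer: 3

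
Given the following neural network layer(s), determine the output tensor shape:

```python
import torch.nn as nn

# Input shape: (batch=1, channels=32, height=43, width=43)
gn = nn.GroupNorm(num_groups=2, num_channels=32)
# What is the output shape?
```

Input: (1, 32, 43, 43) -> Output: (1, 32, 43, 43)

Answer: (1, 32, 43, 43)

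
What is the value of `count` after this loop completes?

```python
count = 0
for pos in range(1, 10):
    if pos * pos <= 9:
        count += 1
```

Count numbers where pos² ≤ 9
`count` takes the values: 0 → 1 → 2 → 3

Answer: 3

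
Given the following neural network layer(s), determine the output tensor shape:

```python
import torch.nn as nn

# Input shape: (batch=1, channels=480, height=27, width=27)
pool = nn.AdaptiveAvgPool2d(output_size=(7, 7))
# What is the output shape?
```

Input: (1, 480, 27, 27) -> Output: (1, 480, 7, 7)

Answer: (1, 480, 7, 7)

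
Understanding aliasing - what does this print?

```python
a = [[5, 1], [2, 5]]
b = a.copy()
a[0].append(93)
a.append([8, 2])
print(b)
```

Key concept: shallow copy with nested lists.
Step by step:
`a = [[5, 1], [2, 5]]` → a = [[5, 1], [2, 5]]
`b = a.copy()` → b = [[5, 1], [2, 5]]
`a[0].append(93)` → a = [[5, 1, 93], [2, 5]]; b = [[5, 1, 93], [2, 5]]
`a.append([8, 2])` → a = [[5, 1, 93], [2, 5], [8, 2]]
`print(b)` → prints [[5, 1, 93], [2, 5]]

Answer: [[5, 1, 93], [2, 5]]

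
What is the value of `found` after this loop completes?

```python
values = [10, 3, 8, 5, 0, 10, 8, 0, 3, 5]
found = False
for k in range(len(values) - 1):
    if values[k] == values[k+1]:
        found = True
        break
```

Check consecutive duplicates in [10, 3, 8, 5, 0, 10, 8, 0, 3, 5]
`found` takes the values: False

Answer: False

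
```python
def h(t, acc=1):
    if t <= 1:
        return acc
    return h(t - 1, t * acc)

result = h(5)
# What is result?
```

Accumulator trace (n, acc): (5, 1) -> (4, 5) -> (3, 20) -> (2, 60) -> (1, 120) -> return 120

Answer: 120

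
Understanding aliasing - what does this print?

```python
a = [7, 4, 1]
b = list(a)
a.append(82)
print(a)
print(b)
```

Key concept: list() constructor creates copy.
Step by step:
`a = [7, 4, 1]` → a = [7, 4, 1]
`b = list(a)` → b = [7, 4, 1]
`a.append(82)` → a = [7, 4, 1, 82]
`print(a)` → prints [7, 4, 1, 82]
`print(b)` → prints [7, 4, 1]

Answer:
[7, 4, 1, 82]
[7, 4, 1]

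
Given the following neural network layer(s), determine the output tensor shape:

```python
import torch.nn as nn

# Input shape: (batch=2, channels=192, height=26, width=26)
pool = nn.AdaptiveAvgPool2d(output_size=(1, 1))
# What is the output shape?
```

Input: (2, 192, 26, 26) -> Output: (2, 192, 1, 1)

Answer: (2, 192, 1, 1)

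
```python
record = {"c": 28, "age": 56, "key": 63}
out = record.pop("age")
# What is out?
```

Trace:
`record = {"c": 28, "age": 56, "key": 63}` → record = {'c': 28, 'age': 56, 'key': 63}
`out = record.pop("age")` → record = {'c': 28, 'key': 63}; out = 56
So out = 56

Answer: 56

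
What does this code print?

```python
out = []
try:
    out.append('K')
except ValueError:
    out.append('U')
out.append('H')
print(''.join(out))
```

Execution trace: 'K' (try body, no exception) → 'H' (after the try/except). Output: KH

Answer: KH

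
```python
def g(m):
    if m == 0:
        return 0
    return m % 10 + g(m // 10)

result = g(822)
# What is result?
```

Sum of digits of 822: 2 + 2 + 8 = 12

Answer: 12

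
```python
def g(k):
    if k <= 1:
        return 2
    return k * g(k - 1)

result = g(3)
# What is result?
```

g(3) = 3 * 2 * 2 = 12

Answer: 12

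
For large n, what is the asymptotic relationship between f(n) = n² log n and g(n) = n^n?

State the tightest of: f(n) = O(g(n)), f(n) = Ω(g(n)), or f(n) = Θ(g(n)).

n² log n vs n^n: f(n) = O(g(n)) but not Ω(g(n)) — n^n grows strictly faster than n² log n.

Answer: f(n) = O(g(n)) but not Ω(g(n)) — n^n grows strictly faster than n² log n.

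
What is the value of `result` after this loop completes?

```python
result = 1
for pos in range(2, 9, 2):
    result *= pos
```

Product of even numbers 2 to 8
`result` takes the values: 1 → 2 → 8 → 48 → 384

Answer: 384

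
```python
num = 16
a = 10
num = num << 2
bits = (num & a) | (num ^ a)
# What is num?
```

Trace:
`num = 16` → num = 16
`a = 10` → a = 10
`num = num << 2` → num = 64
`bits = (num & a) | (num ^ a)` → bits = 74
So num = 64

Answer: 64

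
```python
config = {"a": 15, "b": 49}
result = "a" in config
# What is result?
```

Trace:
`config = {"a": 15, "b": 49}` → config = {'a': 15, 'b': 49}
`result = "a" in config` → result = True
So result = True

Answer: True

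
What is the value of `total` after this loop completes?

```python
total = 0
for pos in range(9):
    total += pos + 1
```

Start at 0, add 1 to 9 = 45
`total` takes the values: 0 → 1 → 3 → 6 → 10 → 15 → 21 → 28 → 36 → 45

Answer: 45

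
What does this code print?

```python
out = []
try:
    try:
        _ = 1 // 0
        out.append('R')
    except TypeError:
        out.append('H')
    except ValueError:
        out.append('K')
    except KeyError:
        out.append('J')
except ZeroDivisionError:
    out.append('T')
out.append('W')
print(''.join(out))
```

Execution trace: 'T' (outer except ZeroDivisionError) → 'W' (after the try/except). Output: TW

Answer: TW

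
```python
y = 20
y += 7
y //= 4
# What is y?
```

Trace:
`y = 20` → y = 20
`y += 7` → y = 27
`y //= 4` → y = 6
So y = 6

Answer: 6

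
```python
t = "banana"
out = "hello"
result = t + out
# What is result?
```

Trace:
`t = "banana"` → t = 'banana'
`out = "hello"` → out = 'hello'
`result = t + out` → result = 'bananahello'
So result = 'bananahello'

Answer: 'bananahello'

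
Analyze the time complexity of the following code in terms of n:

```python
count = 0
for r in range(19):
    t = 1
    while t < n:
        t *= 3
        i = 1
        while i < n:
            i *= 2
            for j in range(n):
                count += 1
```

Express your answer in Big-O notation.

Each loop level contributes: 1 × log n × log n × n. Multiplying the contributions gives O(n log² n).

Answer: O(n log² n)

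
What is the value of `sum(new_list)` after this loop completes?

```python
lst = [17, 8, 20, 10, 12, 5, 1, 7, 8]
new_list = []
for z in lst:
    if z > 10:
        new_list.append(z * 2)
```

Sum of doubled values > 10
`new_list` takes the values: [] → [34] → [34, 40] → [34, 40, 24]
So `sum(new_list)` = 98

Answer: 98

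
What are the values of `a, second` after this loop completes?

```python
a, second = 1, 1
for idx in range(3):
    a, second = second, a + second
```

Fibonacci: after 3 iterations
`a, second` takes the values: (1, 1) → (1, 2) → (2, 3) → (3, 5)

Answer: 3, 5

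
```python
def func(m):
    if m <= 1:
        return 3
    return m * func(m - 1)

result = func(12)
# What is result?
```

func(12) = 12 * 11 * 10 * 9 * 8 * 7 * 6 * 5 * 4 * 3 * 2 * 3 = 1437004800

Answer: 1437004800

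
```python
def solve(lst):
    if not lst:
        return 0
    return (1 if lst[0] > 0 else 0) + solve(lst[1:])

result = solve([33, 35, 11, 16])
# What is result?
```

Count of positive elements in [33, 35, 11, 16] = 4

Answer: 4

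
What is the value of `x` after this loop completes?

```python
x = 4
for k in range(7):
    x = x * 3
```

Multiply by 3, 7 times: 4 * 3^7 = 8748
`x` takes the values: 4 → 12 → 36 → 108 → 324 → 972 → 2916 → 8748

Answer: 8748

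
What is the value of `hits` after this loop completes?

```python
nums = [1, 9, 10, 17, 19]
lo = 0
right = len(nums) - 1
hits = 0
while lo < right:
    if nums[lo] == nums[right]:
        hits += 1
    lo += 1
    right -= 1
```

Count matching pairs from ends
`hits` takes the values: 0

Answer: 0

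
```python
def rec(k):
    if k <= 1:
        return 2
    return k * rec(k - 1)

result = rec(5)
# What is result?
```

rec(5) = 5 * 4 * 3 * 2 * 2 = 240

Answer: 240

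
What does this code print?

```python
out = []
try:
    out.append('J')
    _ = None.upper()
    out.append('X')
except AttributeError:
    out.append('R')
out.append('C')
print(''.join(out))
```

Execution trace: 'J' (try body) → 'R' (except AttributeError) → 'C' (after the try/except). Output: JRC

Answer: JRC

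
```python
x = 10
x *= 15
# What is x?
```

Trace:
`x = 10` → x = 10
`x *= 15` → x = 150
So x = 150

Answer: 150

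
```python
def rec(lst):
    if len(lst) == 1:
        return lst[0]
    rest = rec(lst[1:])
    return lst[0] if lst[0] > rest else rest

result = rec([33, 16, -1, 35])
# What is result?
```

Recursive max over [33, 16, -1, 35] = 35

Answer: 35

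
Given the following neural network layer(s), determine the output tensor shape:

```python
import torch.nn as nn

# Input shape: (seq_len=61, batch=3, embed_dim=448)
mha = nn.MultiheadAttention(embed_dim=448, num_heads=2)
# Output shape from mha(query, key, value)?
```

Input: (61, 3, 448) -> Output: (61, 3, 448)

Answer: (61, 3, 448)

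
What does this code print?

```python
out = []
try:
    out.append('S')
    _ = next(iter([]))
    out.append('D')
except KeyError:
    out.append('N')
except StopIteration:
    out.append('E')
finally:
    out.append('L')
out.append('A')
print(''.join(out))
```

Execution trace: 'S' (try body) → 'E' (except StopIteration) → 'L' (finally) → 'A' (after the try/except). Output: SELA

Answer: SELA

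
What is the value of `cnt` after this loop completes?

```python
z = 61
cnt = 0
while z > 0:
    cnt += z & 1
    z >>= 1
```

Count set bits in 61 (binary: 0b111101)
`cnt` takes the values: 0 → 1 → 2 → 3 → 4 → 5

Answer: 5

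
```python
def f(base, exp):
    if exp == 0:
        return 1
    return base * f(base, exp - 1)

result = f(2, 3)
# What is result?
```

f(2, 3) = 2 * 2 * 2 = 8

Answer: 8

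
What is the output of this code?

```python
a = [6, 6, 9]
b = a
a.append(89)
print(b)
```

Key concept: basic list aliasing.
Step by step:
`a = [6, 6, 9]` → a = [6, 6, 9]
`b = a` → b = [6, 6, 9] (same object as a)
`a.append(89)` → a = [6, 6, 9, 89] (same object as b); b = [6, 6, 9, 89] (same object as a)
`print(b)` → prints [6, 6, 9, 89]

Answer: [6, 6, 9, 89]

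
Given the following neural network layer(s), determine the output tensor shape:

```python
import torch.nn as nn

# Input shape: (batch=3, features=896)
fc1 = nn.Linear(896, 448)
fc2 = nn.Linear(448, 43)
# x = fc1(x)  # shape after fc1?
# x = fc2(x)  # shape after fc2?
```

Input: (3, 896) -> after fc1: (3, 448) -> Output: (3, 43)

Answer: (3, 43)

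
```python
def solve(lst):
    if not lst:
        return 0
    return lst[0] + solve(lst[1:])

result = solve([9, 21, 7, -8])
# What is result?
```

9 + 21 + 7 + (-8) + 0 = 29

Answer: 29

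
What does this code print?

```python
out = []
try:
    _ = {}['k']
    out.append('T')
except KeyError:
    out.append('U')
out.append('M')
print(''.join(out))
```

Execution trace: 'U' (except KeyError) → 'M' (after the try/except). Output: UM

Answer: UM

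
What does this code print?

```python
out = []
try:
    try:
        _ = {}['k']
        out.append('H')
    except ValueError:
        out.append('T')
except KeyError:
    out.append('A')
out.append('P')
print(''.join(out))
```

Execution trace: 'A' (outer except KeyError) → 'P' (after the try/except). Output: AP

Answer: AP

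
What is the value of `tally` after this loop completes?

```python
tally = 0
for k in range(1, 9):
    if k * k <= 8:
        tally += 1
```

Count numbers where k² ≤ 8
`tally` takes the values: 0 → 1 → 2

Answer: 2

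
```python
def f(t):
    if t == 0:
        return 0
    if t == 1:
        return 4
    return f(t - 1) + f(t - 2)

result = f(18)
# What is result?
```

Build up from base cases: f(0)=0, f(1)=4, f(2)=4, f(3)=8, f(4)=12, f(5)=20, f(6)=32, ..., f(18)=10336

Answer: 10336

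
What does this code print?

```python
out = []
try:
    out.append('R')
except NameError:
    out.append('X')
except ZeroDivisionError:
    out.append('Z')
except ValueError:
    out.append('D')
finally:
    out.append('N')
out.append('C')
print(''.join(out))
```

Execution trace: 'R' (try body, no exception) → 'N' (finally) → 'C' (after the try/except). Output: RNC

Answer: RNC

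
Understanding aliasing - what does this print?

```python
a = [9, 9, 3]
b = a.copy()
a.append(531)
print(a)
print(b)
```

Key concept: list.copy() creates independent copy.
Step by step:
`a = [9, 9, 3]` → a = [9, 9, 3]
`b = a.copy()` → b = [9, 9, 3]
`a.append(531)` → a = [9, 9, 3, 531]
`print(a)` → prints [9, 9, 3, 531]
`print(b)` → prints [9, 9, 3]

Answer:
[9, 9, 3, 531]
[9, 9, 3]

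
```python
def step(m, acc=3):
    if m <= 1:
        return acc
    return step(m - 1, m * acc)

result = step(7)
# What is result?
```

Accumulator trace (n, acc): (7, 3) -> (6, 21) -> (5, 126) -> (4, 630) -> (3, 2520) -> (2, 7560) -> (1, 15120) -> return 15120

Answer: 15120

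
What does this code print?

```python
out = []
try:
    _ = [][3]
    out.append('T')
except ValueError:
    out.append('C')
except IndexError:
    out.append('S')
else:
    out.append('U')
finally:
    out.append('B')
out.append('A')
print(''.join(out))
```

Execution trace: 'S' (except IndexError) → 'B' (finally) → 'A' (after the try/except). Output: SBA

Answer: SBA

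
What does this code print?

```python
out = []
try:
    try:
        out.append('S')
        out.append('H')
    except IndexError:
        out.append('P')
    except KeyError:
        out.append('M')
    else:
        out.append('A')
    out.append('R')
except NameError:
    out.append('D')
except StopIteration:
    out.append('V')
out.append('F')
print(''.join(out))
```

Execution trace: 'S' (inner try body) → 'H' (inner try body, no exception) → 'A' (inner else) → 'R' (try body, no exception) → 'F' (after the try/except). Output: SHARF

Answer: SHARF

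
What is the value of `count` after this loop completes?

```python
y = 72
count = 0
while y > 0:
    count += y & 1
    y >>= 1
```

Count set bits in 72 (binary: 0b1001000)
`count` takes the values: 0 → 1 → 2

Answer: 2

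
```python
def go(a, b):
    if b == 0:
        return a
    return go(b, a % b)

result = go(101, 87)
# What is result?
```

go(101, 87) -> go(87, 14) -> go(14, 3) -> go(3, 2) -> go(2, 1) -> go(1, 0) -> 1

Answer: 1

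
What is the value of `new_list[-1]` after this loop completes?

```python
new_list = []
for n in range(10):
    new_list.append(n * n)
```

Last element of squares 0 to 9
`new_list` takes the values: [] → [0] → [0, 1] → [0, 1, 4] → [0, 1, 4, 9] → [0, 1, 4, 9, 16] → [0, 1, 4, 9, 16, 25] → [0, 1, 4, 9, 16, 25, 36] → [0, 1, 4, 9, 16, 25, 36, 49] → [0, 1, 4, 9, 16, 25, 36, 49, 64] → [0, 1, 4, 9, 16, 25, 36, 49, 64, 81]
So `new_list[-1]` = 81

Answer: 81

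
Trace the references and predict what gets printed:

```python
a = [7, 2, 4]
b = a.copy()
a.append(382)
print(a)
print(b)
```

Key concept: list.copy() creates independent copy.
Step by step:
`a = [7, 2, 4]` → a = [7, 2, 4]
`b = a.copy()` → b = [7, 2, 4]
`a.append(382)` → a = [7, 2, 4, 382]
`print(a)` → prints [7, 2, 4, 382]
`print(b)` → prints [7, 2, 4]

Answer:
[7, 2, 4, 382]
[7, 2, 4]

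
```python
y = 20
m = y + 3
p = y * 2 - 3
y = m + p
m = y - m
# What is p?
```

Trace:
`y = 20` → y = 20
`m = y + 3` → m = 23
`p = y * 2 - 3` → p = 37
`y = m + p` → y = 60
`m = y - m` → m = 37
So p = 37

Answer: 37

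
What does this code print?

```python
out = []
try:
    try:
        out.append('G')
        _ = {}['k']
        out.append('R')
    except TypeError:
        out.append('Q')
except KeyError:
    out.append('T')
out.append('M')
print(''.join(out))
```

Execution trace: 'G' (try body) → 'T' (outer except KeyError) → 'M' (after the try/except). Output: GTM

Answer: GTM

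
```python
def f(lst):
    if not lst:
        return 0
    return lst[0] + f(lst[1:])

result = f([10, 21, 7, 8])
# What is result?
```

10 + 21 + 7 + 8 + 0 = 46

Answer: 46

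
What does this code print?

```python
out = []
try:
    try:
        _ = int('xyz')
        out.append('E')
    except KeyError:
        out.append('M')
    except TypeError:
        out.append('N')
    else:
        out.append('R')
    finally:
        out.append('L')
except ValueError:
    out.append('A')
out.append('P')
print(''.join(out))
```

Execution trace: 'L' (finally) → 'A' (outer except ValueError) → 'P' (after the try/except). Output: LAP

Answer: LAP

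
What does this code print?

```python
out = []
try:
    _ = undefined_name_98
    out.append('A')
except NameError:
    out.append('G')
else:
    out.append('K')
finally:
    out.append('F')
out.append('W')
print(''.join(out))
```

Execution trace: 'G' (except NameError) → 'F' (finally) → 'W' (after the try/except). Output: GFW

Answer: GFW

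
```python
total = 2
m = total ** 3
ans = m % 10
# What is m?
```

Trace:
`total = 2` → total = 2
`m = total ** 3` → m = 8
`ans = m % 10` → ans = 8
So m = 8

Answer: 8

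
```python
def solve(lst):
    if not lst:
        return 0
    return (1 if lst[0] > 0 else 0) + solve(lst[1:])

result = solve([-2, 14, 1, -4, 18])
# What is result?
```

Count of positive elements in [-2, 14, 1, -4, 18] = 3

Answer: 3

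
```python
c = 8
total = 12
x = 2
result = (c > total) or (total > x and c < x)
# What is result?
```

Trace:
`c = 8` → c = 8
`total = 12` → total = 12
`x = 2` → x = 2
`result = (c > total) or (total > x and c < x)` → result = False
So result = False

Answer: False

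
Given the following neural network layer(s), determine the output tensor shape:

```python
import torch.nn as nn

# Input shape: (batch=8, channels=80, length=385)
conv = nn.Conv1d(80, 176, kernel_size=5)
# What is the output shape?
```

Input: (8, 80, 385) -> Output: (8, 176, 381)

Answer: (8, 176, 381)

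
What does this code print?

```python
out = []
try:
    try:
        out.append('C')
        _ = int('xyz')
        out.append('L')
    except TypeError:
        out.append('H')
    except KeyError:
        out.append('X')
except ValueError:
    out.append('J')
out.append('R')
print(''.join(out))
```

Execution trace: 'C' (try body) → 'J' (outer except ValueError) → 'R' (after the try/except). Output: CJR

Answer: CJR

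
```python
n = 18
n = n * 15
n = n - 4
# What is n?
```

Trace:
`n = 18` → n = 18
`n = n * 15` → n = 270
`n = n - 4` → n = 266
So n = 266

Answer: 266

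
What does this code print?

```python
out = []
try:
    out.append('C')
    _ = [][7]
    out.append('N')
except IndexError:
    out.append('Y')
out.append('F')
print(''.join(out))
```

Execution trace: 'C' (try body) → 'Y' (except IndexError) → 'F' (after the try/except). Output: CYF

Answer: CYF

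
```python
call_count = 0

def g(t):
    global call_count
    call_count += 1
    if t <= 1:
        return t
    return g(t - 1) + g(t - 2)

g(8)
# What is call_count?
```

Calls(t) = 1 + Calls(t-1) + Calls(t-2); Calls(0)=Calls(1)=1. For t=8 this gives 67.

Answer: 67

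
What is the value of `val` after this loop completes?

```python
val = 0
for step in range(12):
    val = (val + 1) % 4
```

Increment mod 4, 12 times = 0
`val` takes the values: 0 → 1 → 2 → 3 → 0 → 1 → 2 → 3 → 0 → 1 → 2 → 3 → 0

Answer: 0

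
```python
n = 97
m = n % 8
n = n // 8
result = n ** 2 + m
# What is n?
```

Trace:
`n = 97` → n = 97
`m = n % 8` → m = 1
`n = n // 8` → n = 12
`result = n ** 2 + m` → result = 145
So n = 12

Answer: 12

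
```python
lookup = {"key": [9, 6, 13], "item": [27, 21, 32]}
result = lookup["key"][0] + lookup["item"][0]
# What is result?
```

Trace:
`lookup = {"key": [9, 6, 13], "item": [27, 21, 32]}` → lookup = {'key': [9, 6, 13], 'item': [27, 21, 32]}
`result = lookup["key"][0] + lookup["item"][0]` → result = 36
So result = 36

Answer: 36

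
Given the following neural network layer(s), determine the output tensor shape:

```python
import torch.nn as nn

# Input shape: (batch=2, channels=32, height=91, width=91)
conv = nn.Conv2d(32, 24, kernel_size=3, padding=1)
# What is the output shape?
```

Input: (2, 32, 91, 91) -> Output: (2, 24, 91, 91)

Answer: (2, 24, 91, 91)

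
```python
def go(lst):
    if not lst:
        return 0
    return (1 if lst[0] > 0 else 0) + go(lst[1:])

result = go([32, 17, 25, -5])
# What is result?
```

Count of positive elements in [32, 17, 25, -5] = 3

Answer: 3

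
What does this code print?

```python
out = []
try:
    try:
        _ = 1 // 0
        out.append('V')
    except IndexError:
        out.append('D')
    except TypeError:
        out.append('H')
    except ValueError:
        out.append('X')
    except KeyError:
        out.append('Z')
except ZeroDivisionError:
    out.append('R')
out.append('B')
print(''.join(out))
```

Execution trace: 'R' (outer except ZeroDivisionError) → 'B' (after the try/except). Output: RB

Answer: RB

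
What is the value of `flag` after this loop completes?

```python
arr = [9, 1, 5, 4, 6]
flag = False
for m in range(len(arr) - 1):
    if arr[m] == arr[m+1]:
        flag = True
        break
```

Check consecutive duplicates in [9, 1, 5, 4, 6]
`flag` takes the values: False

Answer: False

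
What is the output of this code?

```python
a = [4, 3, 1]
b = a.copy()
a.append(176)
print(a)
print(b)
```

Key concept: list.copy() creates independent copy.
Step by step:
`a = [4, 3, 1]` → a = [4, 3, 1]
`b = a.copy()` → b = [4, 3, 1]
`a.append(176)` → a = [4, 3, 1, 176]
`print(a)` → prints [4, 3, 1, 176]
`print(b)` → prints [4, 3, 1]

Answer:
[4, 3, 1, 176]
[4, 3, 1]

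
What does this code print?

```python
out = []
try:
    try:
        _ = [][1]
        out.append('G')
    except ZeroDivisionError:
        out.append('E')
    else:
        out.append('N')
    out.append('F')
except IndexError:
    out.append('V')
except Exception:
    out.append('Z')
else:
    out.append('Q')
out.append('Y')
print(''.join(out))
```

Execution trace: 'V' (except IndexError) → 'Y' (after the try/except). Output: VY

Answer: VY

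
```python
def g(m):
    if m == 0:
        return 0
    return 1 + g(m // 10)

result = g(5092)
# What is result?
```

Count of digits of 5092: 4

Answer: 4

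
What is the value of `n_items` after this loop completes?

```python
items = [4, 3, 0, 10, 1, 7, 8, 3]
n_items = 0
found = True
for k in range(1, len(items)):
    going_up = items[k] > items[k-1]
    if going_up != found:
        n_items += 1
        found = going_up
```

Count direction changes in [4, 3, 0, 10, 1, 7, 8, 3]
`n_items` takes the values: 0 → 1 → 2 → 3 → 4 → 5

Answer: 5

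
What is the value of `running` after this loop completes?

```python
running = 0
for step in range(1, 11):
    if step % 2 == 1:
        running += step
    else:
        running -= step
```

Add odd, subtract even
`running` takes the values: 0 → 1 → -1 → 2 → -2 → 3 → -3 → 4 → -4 → 5 → -5

Answer: -5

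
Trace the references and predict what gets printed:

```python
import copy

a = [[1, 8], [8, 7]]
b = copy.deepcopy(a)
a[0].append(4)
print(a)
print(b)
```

Key concept: deep copy is fully independent.
Step by step:
`a = [[1, 8], [8, 7]]` → a = [[1, 8], [8, 7]]
`b = copy.deepcopy(a)` → b = [[1, 8], [8, 7]]
`a[0].append(4)` → a = [[1, 8, 4], [8, 7]]
`print(a)` → prints [[1, 8, 4], [8, 7]]
`print(b)` → prints [[1, 8], [8, 7]]

Answer:
[[1, 8, 4], [8, 7]]
[[1, 8], [8, 7]]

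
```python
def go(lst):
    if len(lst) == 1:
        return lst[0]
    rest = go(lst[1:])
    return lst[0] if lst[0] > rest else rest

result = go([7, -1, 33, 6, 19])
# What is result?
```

Recursive max over [7, -1, 33, 6, 19] = 33

Answer: 33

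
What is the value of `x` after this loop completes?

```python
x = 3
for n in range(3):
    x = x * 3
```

Multiply by 3, 3 times: 3 * 3^3 = 81
`x` takes the values: 3 → 9 → 27 → 81

Answer: 81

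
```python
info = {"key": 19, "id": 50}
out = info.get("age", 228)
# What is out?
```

Trace:
`info = {"key": 19, "id": 50}` → info = {'key': 19, 'id': 50}
`out = info.get("age", 228)` → out = 228
So out = 228

Answer: 228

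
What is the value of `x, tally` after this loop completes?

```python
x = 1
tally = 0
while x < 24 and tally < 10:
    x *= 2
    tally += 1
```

Double until >= 24 or 10 iterations
`x, tally` takes the values: (1, 0) → (2, 0) → (2, 1) → (4, 1) → (4, 2) → (8, 2) → (8, 3) → (16, 3) → (16, 4) → (32, 4) → (32, 5)

Answer: 32, 5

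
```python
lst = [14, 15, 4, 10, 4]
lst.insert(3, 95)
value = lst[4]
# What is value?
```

Trace:
`lst = [14, 15, 4, 10, 4]` → lst = [14, 15, 4, 10, 4]
`lst.insert(3, 95)` → lst = [14, 15, 4, 95, 10, 4]
`value = lst[4]` → value = 10
So value = 10

Answer: 10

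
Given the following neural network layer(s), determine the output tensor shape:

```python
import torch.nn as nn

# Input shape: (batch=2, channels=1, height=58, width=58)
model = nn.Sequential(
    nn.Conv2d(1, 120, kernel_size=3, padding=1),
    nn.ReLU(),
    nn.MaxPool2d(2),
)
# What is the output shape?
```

Input: (2, 1, 58, 58) -> after Conv2d: (2, 120, 58, 58) -> after ReLU: (2, 120, 58, 58) -> Output: (2, 120, 29, 29)

Answer: (2, 120, 29, 29)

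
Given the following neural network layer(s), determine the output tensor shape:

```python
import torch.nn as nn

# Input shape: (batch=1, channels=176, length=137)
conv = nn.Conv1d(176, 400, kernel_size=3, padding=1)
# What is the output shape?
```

Input: (1, 176, 137) -> Output: (1, 400, 137)

Answer: (1, 400, 137)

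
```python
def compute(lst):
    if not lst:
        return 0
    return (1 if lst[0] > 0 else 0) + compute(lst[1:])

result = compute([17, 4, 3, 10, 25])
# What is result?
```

Count of positive elements in [17, 4, 3, 10, 25] = 5

Answer: 5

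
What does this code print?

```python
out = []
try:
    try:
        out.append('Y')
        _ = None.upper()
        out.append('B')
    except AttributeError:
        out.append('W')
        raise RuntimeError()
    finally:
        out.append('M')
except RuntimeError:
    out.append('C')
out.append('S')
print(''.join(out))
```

Execution trace: 'Y' (try body) → 'W' (except AttributeError) → 'M' (finally) → 'C' (outer except RuntimeError) → 'S' (after the try/except). Output: YWMCS

Answer: YWMCS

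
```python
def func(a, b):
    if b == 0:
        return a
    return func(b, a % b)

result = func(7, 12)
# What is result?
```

func(7, 12) -> func(12, 7) -> func(7, 5) -> func(5, 2) -> func(2, 1) -> func(1, 0) -> 1

Answer: 1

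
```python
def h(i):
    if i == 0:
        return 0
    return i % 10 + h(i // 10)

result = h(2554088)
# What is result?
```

Sum of digits of 2554088: 8 + 8 + 0 + 4 + 5 + 5 + 2 = 32

Answer: 32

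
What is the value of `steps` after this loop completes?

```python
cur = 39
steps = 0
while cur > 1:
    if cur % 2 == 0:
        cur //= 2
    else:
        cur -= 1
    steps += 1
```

Steps to reduce 39 to 1
`steps` takes the values: 0 → 1 → 2 → 3 → 4 → 5 → 6 → 7 → 8

Answer: 8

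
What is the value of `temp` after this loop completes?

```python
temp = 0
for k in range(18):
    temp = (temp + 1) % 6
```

Increment mod 6, 18 times = 0
`temp` takes the values: 0 → 1 → 2 → 3 → 4 → 5 → 0 → 1 → 2 → 3 → 4 → 5 → 0 → 1 → 2 → 3 → 4 → 5 → 0

Answer: 0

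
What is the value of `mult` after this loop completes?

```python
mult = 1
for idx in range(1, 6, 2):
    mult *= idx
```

Product of 1, 3, 5, ... up to 5
`mult` takes the values: 1 → 3 → 15

Answer: 15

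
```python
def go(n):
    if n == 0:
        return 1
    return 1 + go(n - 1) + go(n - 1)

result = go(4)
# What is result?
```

go(n) = 1 + 2·go(n-1), go(0)=1. Closed form: (1+1)·2^4 - 1 = 31.

Answer: 31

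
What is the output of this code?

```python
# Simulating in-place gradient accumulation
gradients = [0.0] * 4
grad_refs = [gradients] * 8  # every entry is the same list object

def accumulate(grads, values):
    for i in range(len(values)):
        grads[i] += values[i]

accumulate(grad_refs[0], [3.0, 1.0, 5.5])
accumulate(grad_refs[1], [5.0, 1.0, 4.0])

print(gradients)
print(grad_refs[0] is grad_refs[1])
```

Key concept: gradient accumulation aliasing.
Step by step:
`gradients = [0.0] * 4` → gradients = [0.0, 0.0, 0.0, 0.0]
`grad_refs = [gradients] * 8` → grad_refs = [[0.0, 0.0, 0.0, 0.0], [0.0, 0.0, 0.0, 0.0], [0.0, 0.0, 0.0, 0.0], [0.0, 0.0, 0.0, 0.0], [0.0, 0.0, 0.0, 0.0], [0.0, 0.0, 0.0, 0.0], [0.0, 0.0, 0.0, 0.0], [0.0, 0.0, 0.0, 0.0]]
`accumulate(grad_refs[0], [3.0, 1.0, 5.5])` → gradients = [3.0, 1.0, 5.5, 0.0]; grad_refs = [[3.0, 1.0, 5.5, 0.0], [3.0, 1.0, 5.5, 0.0], [3.0, 1.0, 5.5, 0.0], [3.0, 1.0, 5.5, 0.0], [3.0, 1.0, 5.5, 0.0], [3.0, 1.0, 5.5, 0.0], [3.0, 1.0, 5.5, 0.0], [3.0, 1.0, 5.5, 0.0]]
`accumulate(grad_refs[1], [5.0, 1.0, 4.0])` → gradients = [8.0, 2.0, 9.5, 0.0]; grad_refs = [[8.0, 2.0, 9.5, 0.0], [8.0, 2.0, 9.5, 0.0], [8.0, 2.0, 9.5, 0.0], [8.0, 2.0, 9.5, 0.0], [8.0, 2.0, 9.5, 0.0], [8.0, 2.0, 9.5, 0.0], [8.0, 2.0, 9.5, 0.0], [8.0, 2.0, 9.5, 0.0]]
`print(gradients)` → prints [8.0, 2.0, 9.5, 0.0]
`print(grad_refs[0] is grad_refs[1])` → prints True

Answer:
[8.0, 2.0, 9.5, 0.0]
True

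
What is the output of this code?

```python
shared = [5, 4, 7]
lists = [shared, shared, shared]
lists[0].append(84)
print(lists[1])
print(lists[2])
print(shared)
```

Key concept: list of same reference.
Step by step:
`shared = [5, 4, 7]` → shared = [5, 4, 7]
`lists = [shared, shared, shared]` → lists = [[5, 4, 7], [5, 4, 7], [5, 4, 7]]
`lists[0].append(84)` → shared = [5, 4, 7, 84]; lists = [[5, 4, 7, 84], [5, 4, 7, 84], [5, 4, 7, 84]]
`print(lists[1])` → prints [5, 4, 7, 84]
`print(lists[2])` → prints [5, 4, 7, 84]
`print(shared)` → prints [5, 4, 7, 84]

Answer:
[5, 4, 7, 84]
[5, 4, 7, 84]
[5, 4, 7, 84]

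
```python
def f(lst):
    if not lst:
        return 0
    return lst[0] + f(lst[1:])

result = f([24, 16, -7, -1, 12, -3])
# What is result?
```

24 + 16 + (-7) + (-1) + 12 + (-3) + 0 = 41

Answer: 41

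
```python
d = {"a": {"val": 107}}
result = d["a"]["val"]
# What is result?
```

Trace:
`d = {"a": {"val": 107}}` → d = {'a': {'val': 107}}
`result = d["a"]["val"]` → result = 107
So result = 107

Answer: 107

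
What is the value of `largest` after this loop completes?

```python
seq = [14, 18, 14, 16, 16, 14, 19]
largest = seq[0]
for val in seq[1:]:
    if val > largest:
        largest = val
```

Maximum of [14, 18, 14, 16, 16, 14, 19]
`largest` takes the values: 14 → 18 → 19

Answer: 19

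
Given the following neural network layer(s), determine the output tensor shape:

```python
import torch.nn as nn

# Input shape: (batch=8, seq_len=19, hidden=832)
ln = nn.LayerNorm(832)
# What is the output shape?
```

Input: (8, 19, 832) -> Output: (8, 19, 832)

Answer: (8, 19, 832)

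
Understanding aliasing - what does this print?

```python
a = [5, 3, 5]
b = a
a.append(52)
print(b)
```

Key concept: basic list aliasing.
Step by step:
`a = [5, 3, 5]` → a = [5, 3, 5]
`b = a` → b = [5, 3, 5] (same object as a)
`a.append(52)` → a = [5, 3, 5, 52] (same object as b); b = [5, 3, 5, 52] (same object as a)
`print(b)` → prints [5, 3, 5, 52]

Answer: [5, 3, 5, 52]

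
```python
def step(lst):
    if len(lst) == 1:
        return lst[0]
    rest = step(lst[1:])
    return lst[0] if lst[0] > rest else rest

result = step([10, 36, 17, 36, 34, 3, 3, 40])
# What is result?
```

Recursive max over [10, 36, 17, 36, 34, 3, 3, 40] = 40

Answer: 40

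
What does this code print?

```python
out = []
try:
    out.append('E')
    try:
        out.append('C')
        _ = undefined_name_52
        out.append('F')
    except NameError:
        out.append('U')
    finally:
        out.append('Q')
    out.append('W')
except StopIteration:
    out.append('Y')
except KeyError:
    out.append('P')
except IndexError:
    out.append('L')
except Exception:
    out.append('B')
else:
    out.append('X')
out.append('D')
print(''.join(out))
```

Execution trace: 'E' (try body) → 'C' (inner try body) → 'U' (inner except NameError) → 'Q' (inner finally) → 'W' (try body, no exception) → 'X' (else) → 'D' (after the try/except). Output: ECUQWXD

Answer: ECUQWXD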